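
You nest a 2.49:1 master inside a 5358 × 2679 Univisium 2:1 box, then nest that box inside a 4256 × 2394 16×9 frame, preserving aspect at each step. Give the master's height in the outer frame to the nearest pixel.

1709 px

Inside the 5358×2679 canvas the master is width-limited at 5358.00 × 2151.81.
Univisium 2:1 in 4256×2394: fills the width, so the intermediate becomes 4256.00 × 2128.00 — a scale of ×0.7943.
The master scales with it: height 2151.81 × 0.7943 ≈ 1709.24.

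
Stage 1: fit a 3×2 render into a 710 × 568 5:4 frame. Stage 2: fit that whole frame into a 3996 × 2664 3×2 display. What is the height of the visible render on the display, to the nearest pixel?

Inside the 710×568 canvas the render is width-limited at 710.00 × 473.33.
The 5:4 canvas is height-limited in 3996×2664, giving 3330.00 × 2664.00; scale factor 4.6901.
The render scales with it: height 473.33 × 4.6901 ≈ 2220.00.

2220 px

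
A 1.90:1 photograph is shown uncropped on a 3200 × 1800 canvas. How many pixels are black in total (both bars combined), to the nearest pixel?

Since 1.900 > 1.778, the photograph is width-limited.
Content height = 3200 / 1.900 ≈ 1684.2105 px.
Black = 1800 − 1684.2105 = 115.7895 px.
Bar area = 115.7895 × 3200 ≈ 370526 px.

370526 pixels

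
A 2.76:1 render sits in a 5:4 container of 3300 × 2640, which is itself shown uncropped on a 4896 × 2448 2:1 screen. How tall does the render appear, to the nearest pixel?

2.76:1 in 3300×2640: fills the width, so the render is 3300.00 × 1195.65.
The 5:4 canvas is height-limited in 4896×2448, giving 3060.00 × 2448.00; scale factor 0.9273.
Applying the same ×0.9273: 1195.65 → 1108.70.

1109 px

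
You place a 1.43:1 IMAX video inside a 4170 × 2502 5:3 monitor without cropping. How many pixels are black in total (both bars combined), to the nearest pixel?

Since 1.430 < 1.667, the video is height-limited.
Content width = 2502 × 1.430 ≈ 3577.8600 px.
Black = 4170 − 3577.8600 = 592.1400 px.
Bar area = 592.1400 × 2502 ≈ 1481534 px.

1481534 pixels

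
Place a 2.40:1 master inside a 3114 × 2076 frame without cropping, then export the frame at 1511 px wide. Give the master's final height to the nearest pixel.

630 px

In the 3114×2076 frame the master fills the width: height = 3114 / 2.400 ≈ 1297.50 px.
Resizing to 1511 px wide multiplies everything by 0.4852: 1297.50 → 629.58 px.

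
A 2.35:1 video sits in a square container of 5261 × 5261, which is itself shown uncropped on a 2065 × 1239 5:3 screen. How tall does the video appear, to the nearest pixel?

527 px

2.35:1 in 5261×5261: fills the width, so the video is 5261.00 × 2238.72.
square in 2065×1239: fills the height, so the intermediate becomes 1239.00 × 1239.00 — a scale of ×0.2355.
Applying the same ×0.2355: 2238.72 → 527.23.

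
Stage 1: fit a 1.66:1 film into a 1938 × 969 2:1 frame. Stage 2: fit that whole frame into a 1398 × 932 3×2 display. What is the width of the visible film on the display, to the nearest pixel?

Inside the 1938×969 canvas the film is height-limited at 1608.54 × 969.00.
The 2:1 canvas is width-limited in 1398×932, giving 1398.00 × 699.00; scale factor 0.7214.
So the film's width is 1608.54 × 0.7214 ≈ 1160.34.

1160 px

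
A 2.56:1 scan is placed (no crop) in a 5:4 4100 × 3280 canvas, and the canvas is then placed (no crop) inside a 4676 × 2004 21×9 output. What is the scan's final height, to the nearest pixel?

First fit — 2.56:1 into 4100×3280 spans the width: 4100.00 × 1601.56.
Second fit — the 5:4 canvas into 4676×2004 spans the height: 2505.00 × 2004.00 (×0.6110 from 4100×3280).
So the scan's height is 1601.56 × 0.6110 ≈ 978.52.

979 px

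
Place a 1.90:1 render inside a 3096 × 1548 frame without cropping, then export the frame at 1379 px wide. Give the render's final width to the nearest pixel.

At 3096×1548 the render is height-limited, so width = 1548 × 1.900 ≈ 2941.20 px.
Scaling 3096 → 1379 is ×0.4454, so the width becomes 2941.20 × 0.4454 ≈ 1310.05 px.

1310 px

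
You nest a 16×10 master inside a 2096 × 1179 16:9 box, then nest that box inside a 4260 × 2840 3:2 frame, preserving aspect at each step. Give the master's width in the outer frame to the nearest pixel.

First fit — 16×10 into 2096×1179 spans the height: 1886.40 × 1179.00.
16:9 in 4260×2840: fills the width, so the intermediate becomes 4260.00 × 2396.25 — a scale of ×2.0324.
The master scales with it: width 1886.40 × 2.0324 ≈ 3834.00.

3834 px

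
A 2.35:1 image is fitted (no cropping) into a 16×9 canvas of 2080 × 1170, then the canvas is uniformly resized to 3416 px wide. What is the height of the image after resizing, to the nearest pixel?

1454 px

In the 2080×1170 frame the image fills the width: height = 2080 / 2.350 ≈ 885.11 px.
The frame scales by 3416/2080 = 1.6423; 885.11 × 1.6423 ≈ 1453.62 px.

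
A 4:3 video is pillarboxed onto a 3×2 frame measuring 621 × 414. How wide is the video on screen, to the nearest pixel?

552 px

4:3 (1.333) < 3×2 (1.500), so the video fills the height.
The video is 414 × 4/3 ≈ 552.00 px wide.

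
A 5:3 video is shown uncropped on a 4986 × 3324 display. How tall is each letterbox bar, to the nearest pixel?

166 px

5:3 (1.667) > 3×2 (1.500), so the video fills the width.
That makes the image 2991.60 px tall (4986 × 3/5).
Black = 3324 − 2991.60 = 332.40 px, or 166.20 per bar.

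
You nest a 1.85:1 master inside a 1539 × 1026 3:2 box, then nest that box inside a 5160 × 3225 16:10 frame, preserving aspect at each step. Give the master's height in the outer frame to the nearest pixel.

1.85:1 in 1539×1026: fills the width, so the master is 1539.00 × 831.89.
3:2 in 5160×3225: fills the height, so the intermediate becomes 4837.50 × 3225.00 — a scale of ×3.1433.
So the master's height is 831.89 × 3.1433 ≈ 2614.86.

2615 px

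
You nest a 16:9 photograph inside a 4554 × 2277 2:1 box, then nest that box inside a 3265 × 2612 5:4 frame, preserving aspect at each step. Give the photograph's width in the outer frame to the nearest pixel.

2902 px

First fit — 16:9 into 4554×2277 spans the height: 4048.00 × 2277.00.
The 2:1 canvas is width-limited in 3265×2612, giving 3265.00 × 1632.50; scale factor 0.7170.
The photograph scales with it: width 4048.00 × 0.7170 ≈ 2902.22.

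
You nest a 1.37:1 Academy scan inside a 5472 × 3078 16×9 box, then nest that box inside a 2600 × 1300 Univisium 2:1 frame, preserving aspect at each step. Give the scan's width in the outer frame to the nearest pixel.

Inside the 5472×3078 canvas the scan is height-limited at 4216.86 × 3078.00.
Second fit — the 16×9 canvas into 2600×1300 spans the height: 2311.11 × 1300.00 (×0.4224 from 5472×3078).
So the scan's width is 4216.86 × 0.4224 ≈ 1781.00.

1781 px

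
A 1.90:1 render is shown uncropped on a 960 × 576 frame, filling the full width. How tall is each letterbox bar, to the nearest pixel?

35 px

That makes the image 505.26 px tall (960 / 1.900).
Black = 576 − 505.26 = 70.74 px, or 35.37 per bar.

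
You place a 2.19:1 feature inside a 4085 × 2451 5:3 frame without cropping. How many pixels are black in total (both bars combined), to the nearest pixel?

2392598 pixels

2.19:1 is wider than 5:3, so it spans the full width.
Content height = 4085 / 2.190 ≈ 1865.2968 px.
2451 − 1865.2968 = 585.7032 px of bars.
Across the 4085-px span: 585.7032 × 4085 ≈ 2392598 px.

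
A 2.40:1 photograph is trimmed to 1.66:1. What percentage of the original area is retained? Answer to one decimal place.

The height stays; only width is cut (since 1.66:1 is narrower than 2.40:1).
Fraction kept = (1.660)/(2.400) ≈ 69.17%.

69.2%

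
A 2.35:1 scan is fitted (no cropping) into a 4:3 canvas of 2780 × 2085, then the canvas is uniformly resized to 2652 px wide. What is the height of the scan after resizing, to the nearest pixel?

1129 px

Fitted into 2780×2085, the scan spans the width; its height is 2780 / 2.350 ≈ 1182.98 px.
The frame scales by 2652/2780 = 0.9540; 1182.98 × 0.9540 ≈ 1128.51 px.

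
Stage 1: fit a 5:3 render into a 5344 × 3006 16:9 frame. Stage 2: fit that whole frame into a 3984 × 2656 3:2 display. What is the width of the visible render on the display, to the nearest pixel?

First fit — 5:3 into 5344×3006 spans the height: 5010.00 × 3006.00.
Second fit — the 16:9 canvas into 3984×2656 spans the width: 3984.00 × 2241.00 (×0.7455 from 5344×3006).
The render scales with it: width 5010.00 × 0.7455 ≈ 3735.00.

3735 px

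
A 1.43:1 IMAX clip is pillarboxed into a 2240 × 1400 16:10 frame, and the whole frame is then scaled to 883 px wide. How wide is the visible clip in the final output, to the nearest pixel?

789 px

Fitted into 2240×1400, the clip spans the height; its width is 1400 × 1.430 ≈ 2002.00 px.
The frame scales by 883/2240 = 0.3942; 2002.00 × 0.3942 ≈ 789.18 px.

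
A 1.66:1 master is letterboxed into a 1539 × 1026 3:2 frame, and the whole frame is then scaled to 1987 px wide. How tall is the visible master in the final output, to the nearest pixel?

1197 px

At 1539×1026 the master is width-limited, so height = 1539 / 1.660 ≈ 927.11 px.
Resizing to 1987 px wide multiplies everything by 1.2911: 927.11 → 1196.99 px.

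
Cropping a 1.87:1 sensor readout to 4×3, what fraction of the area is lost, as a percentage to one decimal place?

28.7%

Going from 1.87:1 to 4×3 means cutting width while keeping height.
(1.333)/(1.870) ≈ 0.713 of the area survives, leaving 28.70% discarded.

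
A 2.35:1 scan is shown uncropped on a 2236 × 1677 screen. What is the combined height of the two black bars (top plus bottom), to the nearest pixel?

2.35:1 is wider than 4×3, so it spans the full width.
Content height = 2236 / 2.350 ≈ 951.49 px.
Leftover height: 1677 − 951.49 = 725.51 px.

726 px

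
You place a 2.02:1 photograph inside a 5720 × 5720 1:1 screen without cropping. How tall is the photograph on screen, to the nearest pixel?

2.02:1 (2.020) > 1:1 (1.000), so the photograph fills the width.
Content height = 5720 / 2.020 ≈ 2831.68 px.

2832 px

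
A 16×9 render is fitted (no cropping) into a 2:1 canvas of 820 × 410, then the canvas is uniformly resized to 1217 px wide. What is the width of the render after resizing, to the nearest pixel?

1082 px

In the 820×410 frame the render fills the height: width = 410 × 16/9 ≈ 728.89 px.
Resizing to 1217 px wide multiplies everything by 1.4841: 728.89 → 1081.78 px.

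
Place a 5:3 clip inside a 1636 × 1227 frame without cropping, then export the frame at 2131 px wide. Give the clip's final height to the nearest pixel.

1279 px

Fitted into 1636×1227, the clip spans the width; its height is 1636 × 3/5 ≈ 981.60 px.
Scaling 1636 → 2131 is ×1.3026, so the height becomes 981.60 × 1.3026 ≈ 1278.60 px.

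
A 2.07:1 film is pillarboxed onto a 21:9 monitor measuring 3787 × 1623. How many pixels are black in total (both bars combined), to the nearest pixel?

2.07:1 (2.070) < 21:9 (2.333), so the film fills the height.
That makes the image 3359.6100 px wide (1623 × 2.070).
Leftover width: 3787 − 3359.6100 = 427.3900 px.
Across the 1623-px span: 427.3900 × 1623 ≈ 693654 px.

693654 pixels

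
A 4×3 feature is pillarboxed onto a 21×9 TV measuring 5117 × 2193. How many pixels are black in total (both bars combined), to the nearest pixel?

4809249 pixels

4×3 is narrower than 21×9, so it spans the full height.
That makes the image 2924.0000 px wide (2193 × 4/3).
5117 − 2924.0000 = 2193.0000 px of bars.
Bar area = 2193.0000 × 2193 ≈ 4809249 px.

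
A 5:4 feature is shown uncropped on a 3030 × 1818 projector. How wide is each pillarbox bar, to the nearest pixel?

379 px

5:4 (1.250) < 5:3 (1.667), so the feature fills the height.
Content width = 1818 × 5/4 ≈ 2272.50 px.
Leftover width: 3030 − 2272.50 = 757.50 px → 378.75 each side.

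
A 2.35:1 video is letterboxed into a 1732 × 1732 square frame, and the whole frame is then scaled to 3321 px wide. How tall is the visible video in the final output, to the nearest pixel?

At 1732×1732 the video is width-limited, so height = 1732 / 2.350 ≈ 737.02 px.
Resizing to 3321 px wide multiplies everything by 1.9174: 737.02 → 1413.19 px.

1413 px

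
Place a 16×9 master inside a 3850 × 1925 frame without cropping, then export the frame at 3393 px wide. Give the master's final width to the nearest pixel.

3016 px

In the 3850×1925 frame the master fills the height: width = 1925 × 16/9 ≈ 3422.22 px.
The frame scales by 3393/3850 = 0.8813; 3422.22 × 0.8813 ≈ 3016.00 px.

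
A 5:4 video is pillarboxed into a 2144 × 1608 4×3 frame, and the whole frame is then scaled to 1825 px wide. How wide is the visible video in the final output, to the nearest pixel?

In the 2144×1608 frame the video fills the height: width = 1608 × 5/4 ≈ 2010.00 px.
The frame scales by 1825/2144 = 0.8512; 2010.00 × 0.8512 ≈ 1710.94 px.

1711 px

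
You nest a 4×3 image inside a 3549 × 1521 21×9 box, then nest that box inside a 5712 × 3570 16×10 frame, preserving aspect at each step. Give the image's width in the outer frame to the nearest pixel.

3264 px

4×3 in 3549×1521: fills the height, so the image is 2028.00 × 1521.00.
Second fit — the 21×9 canvas into 5712×3570 spans the width: 5712.00 × 2448.00 (×1.6095 from 3549×1521).
Applying the same ×1.6095: 2028.00 → 3264.00.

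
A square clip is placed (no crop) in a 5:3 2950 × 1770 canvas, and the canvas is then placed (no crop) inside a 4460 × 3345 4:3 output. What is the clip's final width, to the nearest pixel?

2676 px

First fit — square into 2950×1770 spans the height: 1770.00 × 1770.00.
The 5:3 canvas is width-limited in 4460×3345, giving 4460.00 × 2676.00; scale factor 1.5119.
The clip scales with it: width 1770.00 × 1.5119 ≈ 2676.00.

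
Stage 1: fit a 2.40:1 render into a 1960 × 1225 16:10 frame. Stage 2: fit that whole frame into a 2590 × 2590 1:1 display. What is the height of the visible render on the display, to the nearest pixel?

1079 px

Inside the 1960×1225 canvas the render is width-limited at 1960.00 × 816.67.
16:10 in 2590×2590: fills the width, so the intermediate becomes 2590.00 × 1618.75 — a scale of ×1.3214.
The render scales with it: height 816.67 × 1.3214 ≈ 1079.17.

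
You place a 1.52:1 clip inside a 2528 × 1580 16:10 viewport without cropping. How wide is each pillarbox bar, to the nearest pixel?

Since 1.520 < 1.600, the clip is height-limited.
Content width = 1580 × 1.520 ≈ 2401.60 px.
Leftover width: 2528 − 2401.60 = 126.40 px → 63.20 each side.

63 px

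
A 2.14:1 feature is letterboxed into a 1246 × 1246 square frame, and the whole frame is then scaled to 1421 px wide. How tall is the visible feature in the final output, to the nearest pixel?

In the 1246×1246 frame the feature fills the width: height = 1246 / 2.140 ≈ 582.24 px.
The frame scales by 1421/1246 = 1.1404; 582.24 × 1.1404 ≈ 664.02 px.

664 px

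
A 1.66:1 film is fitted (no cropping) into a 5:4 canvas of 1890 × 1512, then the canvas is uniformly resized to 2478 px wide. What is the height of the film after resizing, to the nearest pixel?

1493 px

In the 1890×1512 frame the film fills the width: height = 1890 / 1.660 ≈ 1138.55 px.
The frame scales by 2478/1890 = 1.3111; 1138.55 × 1.3111 ≈ 1492.77 px.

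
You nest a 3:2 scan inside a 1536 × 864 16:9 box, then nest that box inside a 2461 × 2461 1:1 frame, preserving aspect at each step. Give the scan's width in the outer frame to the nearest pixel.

2076 px

3:2 in 1536×864: fills the height, so the scan is 1296.00 × 864.00.
Second fit — the 16:9 canvas into 2461×2461 spans the width: 2461.00 × 1384.31 (×1.6022 from 1536×864).
The scan scales with it: width 1296.00 × 1.6022 ≈ 2076.47.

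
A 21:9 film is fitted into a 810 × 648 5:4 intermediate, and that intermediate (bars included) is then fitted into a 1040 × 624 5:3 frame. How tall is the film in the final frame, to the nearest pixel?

Inside the 810×648 canvas the film is width-limited at 810.00 × 347.14.
5:4 in 1040×624: fills the height, so the intermediate becomes 780.00 × 624.00 — a scale of ×0.9630.
So the film's height is 347.14 × 0.9630 ≈ 334.29.

334 px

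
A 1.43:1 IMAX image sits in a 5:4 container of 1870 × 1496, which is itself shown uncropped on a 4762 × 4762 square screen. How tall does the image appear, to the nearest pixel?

First fit — 1.43:1 IMAX into 1870×1496 spans the width: 1870.00 × 1307.69.
The 5:4 canvas is width-limited in 4762×4762, giving 4762.00 × 3809.60; scale factor 2.5465.
So the image's height is 1307.69 × 2.5465 ≈ 3330.07.

3330 px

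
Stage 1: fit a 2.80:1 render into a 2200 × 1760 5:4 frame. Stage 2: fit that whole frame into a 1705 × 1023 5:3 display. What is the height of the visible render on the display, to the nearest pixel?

First fit — 2.80:1 into 2200×1760 spans the width: 2200.00 × 785.71.
Second fit — the 5:4 canvas into 1705×1023 spans the height: 1278.75 × 1023.00 (×0.5813 from 2200×1760).
Applying the same ×0.5813: 785.71 → 456.70.

457 px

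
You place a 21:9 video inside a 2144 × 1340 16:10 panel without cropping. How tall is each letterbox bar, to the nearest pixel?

211 px

21:9 (2.333) > 16:10 (1.600), so the video fills the width.
The video is 2144 × 9/21 ≈ 918.86 px tall.
1340 − 918.86 = 421.14 px of bars (210.57 each).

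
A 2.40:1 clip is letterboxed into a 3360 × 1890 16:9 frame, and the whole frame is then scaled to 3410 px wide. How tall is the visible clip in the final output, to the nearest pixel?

At 3360×1890 the clip is width-limited, so height = 3360 / 2.400 ≈ 1400.00 px.
Resizing to 3410 px wide multiplies everything by 1.0149: 1400.00 → 1420.83 px.

1421 px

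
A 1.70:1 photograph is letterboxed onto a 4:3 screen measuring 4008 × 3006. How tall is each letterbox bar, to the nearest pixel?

1.70:1 is wider than 4:3, so it spans the full width.
That makes the image 2357.65 px tall (4008 / 1.700).
Black = 3006 − 2357.65 = 648.35 px, or 324.18 per bar.

324 px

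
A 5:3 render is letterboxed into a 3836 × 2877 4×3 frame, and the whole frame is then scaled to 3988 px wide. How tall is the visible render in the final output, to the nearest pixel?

2393 px

In the 3836×2877 frame the render fills the width: height = 3836 × 3/5 ≈ 2301.60 px.
Scaling 3836 → 3988 is ×1.0396, so the height becomes 2301.60 × 1.0396 ≈ 2392.80 px.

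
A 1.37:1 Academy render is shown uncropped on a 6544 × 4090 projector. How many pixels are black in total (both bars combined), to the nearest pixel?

3847463 pixels

1.37:1 Academy (1.370) < 16×10 (1.600), so the render fills the height.
Content width = 4090 × 1.370 ≈ 5603.3000 px.
Leftover width: 6544 − 5603.3000 = 940.7000 px.
That's 940.7000 × 4090 ≈ 3847463 black pixels.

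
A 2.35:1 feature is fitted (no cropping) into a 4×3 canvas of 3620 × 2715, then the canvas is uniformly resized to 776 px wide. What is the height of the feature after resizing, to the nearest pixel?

At 3620×2715 the feature is width-limited, so height = 3620 / 2.350 ≈ 1540.43 px.
The frame scales by 776/3620 = 0.2144; 1540.43 × 0.2144 ≈ 330.21 px.

330 px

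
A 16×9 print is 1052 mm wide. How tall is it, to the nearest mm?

At 16×9, 1052 × 9/16 ≈ 591.75.

592 mm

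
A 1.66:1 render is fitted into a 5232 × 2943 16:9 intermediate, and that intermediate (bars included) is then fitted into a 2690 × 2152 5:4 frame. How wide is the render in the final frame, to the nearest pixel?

1.66:1 in 5232×2943: fills the height, so the render is 4885.38 × 2943.00.
16:9 in 2690×2152: fills the width, so the intermediate becomes 2690.00 × 1513.12 — a scale of ×0.5141.
So the render's width is 4885.38 × 0.5141 ≈ 2511.79.

2512 px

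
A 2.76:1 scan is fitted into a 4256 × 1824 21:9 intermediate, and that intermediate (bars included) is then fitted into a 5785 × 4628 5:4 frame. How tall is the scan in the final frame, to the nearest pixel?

2096 px

Inside the 4256×1824 canvas the scan is width-limited at 4256.00 × 1542.03.
21:9 in 5785×4628: fills the width, so the intermediate becomes 5785.00 × 2479.29 — a scale of ×1.3593.
Applying the same ×1.3593: 1542.03 → 2096.01.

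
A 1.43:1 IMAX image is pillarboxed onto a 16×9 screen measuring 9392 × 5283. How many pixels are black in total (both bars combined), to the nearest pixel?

1.43:1 IMAX is narrower than 16×9, so it spans the full height.
That makes the image 7554.6900 px wide (5283 × 1.430).
9392 − 7554.6900 = 1837.3100 px of bars.
That's 1837.3100 × 5283 ≈ 9706509 black pixels.

9706509 pixels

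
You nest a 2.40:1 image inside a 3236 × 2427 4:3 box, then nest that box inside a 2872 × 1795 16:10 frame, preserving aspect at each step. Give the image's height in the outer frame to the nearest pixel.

2.40:1 in 3236×2427: fills the width, so the image is 3236.00 × 1348.33.
4:3 in 2872×1795: fills the height, so the intermediate becomes 2393.33 × 1795.00 — a scale of ×0.7396.
The image scales with it: height 1348.33 × 0.7396 ≈ 997.22.

997 px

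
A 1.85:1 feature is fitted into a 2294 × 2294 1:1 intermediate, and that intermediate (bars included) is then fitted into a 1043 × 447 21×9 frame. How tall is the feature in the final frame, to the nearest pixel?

First fit — 1.85:1 into 2294×2294 spans the width: 2294.00 × 1240.00.
The 1:1 canvas is height-limited in 1043×447, giving 447.00 × 447.00; scale factor 0.1949.
The feature scales with it: height 1240.00 × 0.1949 ≈ 241.62.

242 px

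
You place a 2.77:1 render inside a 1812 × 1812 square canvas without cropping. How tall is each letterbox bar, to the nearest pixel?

579 px

2.77:1 is wider than square, so it spans the full width.
The render is 1812 / 2.770 ≈ 654.15 px tall.
Black = 1812 − 654.15 = 1157.85 px, or 578.92 per bar.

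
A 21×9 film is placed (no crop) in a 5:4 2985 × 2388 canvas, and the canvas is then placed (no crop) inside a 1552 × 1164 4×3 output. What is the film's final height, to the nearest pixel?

21×9 in 2985×2388: fills the width, so the film is 2985.00 × 1279.29.
Second fit — the 5:4 canvas into 1552×1164 spans the height: 1455.00 × 1164.00 (×0.4874 from 2985×2388).
Applying the same ×0.4874: 1279.29 → 623.57.

624 px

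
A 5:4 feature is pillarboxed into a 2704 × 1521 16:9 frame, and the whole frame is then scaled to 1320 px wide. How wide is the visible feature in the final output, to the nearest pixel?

In the 2704×1521 frame the feature fills the height: width = 1521 × 5/4 ≈ 1901.25 px.
Resizing to 1320 px wide multiplies everything by 0.4882: 1901.25 → 928.12 px.

928 px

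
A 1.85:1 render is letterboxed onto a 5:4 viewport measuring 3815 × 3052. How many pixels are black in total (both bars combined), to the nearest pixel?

3776231 pixels

1.85:1 is wider than 5:4, so it spans the full width.
The render is 3815 / 1.850 ≈ 2062.1622 px tall.
Black = 3052 − 2062.1622 = 989.8378 px.
Bar area = 989.8378 × 3815 ≈ 3776231 px.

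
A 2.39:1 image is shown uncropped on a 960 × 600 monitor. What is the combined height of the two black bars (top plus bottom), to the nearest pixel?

198 px

2.39:1 (2.390) > 16:10 (1.600), so the image fills the width.
Content height = 960 / 2.390 ≈ 401.67 px.
Leftover height: 600 − 401.67 = 198.33 px.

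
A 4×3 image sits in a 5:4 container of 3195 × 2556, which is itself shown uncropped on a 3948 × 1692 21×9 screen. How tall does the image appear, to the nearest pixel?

4×3 in 3195×2556: fills the width, so the image is 3195.00 × 2396.25.
Second fit — the 5:4 canvas into 3948×1692 spans the height: 2115.00 × 1692.00 (×0.6620 from 3195×2556).
So the image's height is 2396.25 × 0.6620 ≈ 1586.25.

1586 px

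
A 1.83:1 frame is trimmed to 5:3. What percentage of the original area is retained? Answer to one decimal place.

5:3 is narrower than 1.83:1, so the crop keeps the full height and trims the width.
Area ratio = (1.667)/(1.830) = 91.07% retained.

91.1%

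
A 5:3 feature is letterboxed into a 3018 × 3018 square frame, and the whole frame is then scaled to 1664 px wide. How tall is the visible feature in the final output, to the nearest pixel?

998 px

Fitted into 3018×3018, the feature spans the width; its height is 3018 × 3/5 ≈ 1810.80 px.
The frame scales by 1664/3018 = 0.5514; 1810.80 × 0.5514 ≈ 998.40 px.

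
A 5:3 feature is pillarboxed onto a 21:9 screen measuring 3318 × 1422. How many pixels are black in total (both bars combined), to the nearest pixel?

5:3 is narrower than 21:9, so it spans the full height.
That makes the image 2370.0000 px wide (1422 × 5/3).
3318 − 2370.0000 = 948.0000 px of bars.
That's 948.0000 × 1422 ≈ 1348056 black pixels.

1348056 pixels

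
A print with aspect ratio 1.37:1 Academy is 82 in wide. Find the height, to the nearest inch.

82 / 1.370 = 59.85.

60 in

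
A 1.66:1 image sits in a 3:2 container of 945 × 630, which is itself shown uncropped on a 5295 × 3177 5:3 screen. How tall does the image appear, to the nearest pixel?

First fit — 1.66:1 into 945×630 spans the width: 945.00 × 569.28.
The 3:2 canvas is height-limited in 5295×3177, giving 4765.50 × 3177.00; scale factor 5.0429.
So the image's height is 569.28 × 5.0429 ≈ 2870.78.

2871 px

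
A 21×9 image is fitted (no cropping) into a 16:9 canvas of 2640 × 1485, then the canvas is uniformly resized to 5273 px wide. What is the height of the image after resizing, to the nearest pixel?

At 2640×1485 the image is width-limited, so height = 2640 × 9/21 ≈ 1131.43 px.
Resizing to 5273 px wide multiplies everything by 1.9973: 1131.43 → 2259.86 px.

2260 px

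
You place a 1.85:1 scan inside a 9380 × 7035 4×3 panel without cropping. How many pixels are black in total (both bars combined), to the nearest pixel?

18429165 pixels

Since 1.850 > 1.333, the scan is width-limited.
The scan is 9380 / 1.850 ≈ 5070.2703 px tall.
Leftover height: 7035 − 5070.2703 = 1964.7297 px.
Bar area = 1964.7297 × 9380 ≈ 18429165 px.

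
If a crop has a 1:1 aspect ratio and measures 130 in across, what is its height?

130 / 1 × 1 = 130.

130 in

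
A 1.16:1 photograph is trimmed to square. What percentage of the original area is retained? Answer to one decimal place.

86.2%

The height stays; only width is cut (since square is narrower than 1.16:1).
Area ratio = (1.000)/(1.160) = 86.21% retained.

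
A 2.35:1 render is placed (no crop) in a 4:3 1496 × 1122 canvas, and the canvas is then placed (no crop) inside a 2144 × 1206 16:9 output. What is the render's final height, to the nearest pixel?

2.35:1 in 1496×1122: fills the width, so the render is 1496.00 × 636.60.
4:3 in 2144×1206: fills the height, so the intermediate becomes 1608.00 × 1206.00 — a scale of ×1.0749.
The render scales with it: height 636.60 × 1.0749 ≈ 684.26.

684 px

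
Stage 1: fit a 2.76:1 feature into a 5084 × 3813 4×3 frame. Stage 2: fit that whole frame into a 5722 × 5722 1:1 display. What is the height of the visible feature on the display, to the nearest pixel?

Inside the 5084×3813 canvas the feature is width-limited at 5084.00 × 1842.03.
Second fit — the 4×3 canvas into 5722×5722 spans the width: 5722.00 × 4291.50 (×1.1255 from 5084×3813).
Applying the same ×1.1255: 1842.03 → 2073.19.

2073 px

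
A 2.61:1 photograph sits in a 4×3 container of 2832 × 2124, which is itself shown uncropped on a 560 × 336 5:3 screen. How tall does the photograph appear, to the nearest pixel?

Inside the 2832×2124 canvas the photograph is width-limited at 2832.00 × 1085.06.
Second fit — the 4×3 canvas into 560×336 spans the height: 448.00 × 336.00 (×0.1582 from 2832×2124).
Applying the same ×0.1582: 1085.06 → 171.65.

172 px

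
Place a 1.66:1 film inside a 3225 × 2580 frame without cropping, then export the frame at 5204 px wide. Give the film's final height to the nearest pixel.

3135 px

In the 3225×2580 frame the film fills the width: height = 3225 / 1.660 ≈ 1942.77 px.
The frame scales by 5204/3225 = 1.6136; 1942.77 × 1.6136 ≈ 3134.94 px.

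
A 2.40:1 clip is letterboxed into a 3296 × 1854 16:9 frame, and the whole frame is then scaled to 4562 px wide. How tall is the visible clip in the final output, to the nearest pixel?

1901 px

Fitted into 3296×1854, the clip spans the width; its height is 3296 / 2.400 ≈ 1373.33 px.
The frame scales by 4562/3296 = 1.3841; 1373.33 × 1.3841 ≈ 1900.83 px.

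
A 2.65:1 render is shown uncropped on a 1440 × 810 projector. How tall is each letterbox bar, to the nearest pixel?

133 px

Since 2.650 > 1.778, the render is width-limited.
Content height = 1440 / 2.650 ≈ 543.40 px.
Leftover height: 810 − 543.40 = 266.60 px → 133.30 each side.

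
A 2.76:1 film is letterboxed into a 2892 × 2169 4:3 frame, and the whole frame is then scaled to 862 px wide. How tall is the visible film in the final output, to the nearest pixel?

At 2892×2169 the film is width-limited, so height = 2892 / 2.760 ≈ 1047.83 px.
Resizing to 862 px wide multiplies everything by 0.2981: 1047.83 → 312.32 px.

312 px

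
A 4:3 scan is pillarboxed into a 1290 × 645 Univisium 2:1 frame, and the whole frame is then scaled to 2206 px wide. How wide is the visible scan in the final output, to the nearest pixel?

1471 px

Fitted into 1290×645, the scan spans the height; its width is 645 × 4/3 ≈ 860.00 px.
Resizing to 2206 px wide multiplies everything by 1.7101: 860.00 → 1470.67 px.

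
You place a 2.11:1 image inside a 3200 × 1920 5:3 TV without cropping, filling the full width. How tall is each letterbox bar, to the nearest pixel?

202 px

That makes the image 1516.59 px tall (3200 / 2.110).
Black = 1920 − 1516.59 = 403.41 px, or 201.71 per bar.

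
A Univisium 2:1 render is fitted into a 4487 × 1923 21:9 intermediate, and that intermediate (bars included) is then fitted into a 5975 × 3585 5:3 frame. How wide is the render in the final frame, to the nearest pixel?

First fit — Univisium 2:1 into 4487×1923 spans the height: 3846.00 × 1923.00.
Second fit — the 21:9 canvas into 5975×3585 spans the width: 5975.00 × 2560.71 (×1.3316 from 4487×1923).
So the render's width is 3846.00 × 1.3316 ≈ 5121.43.

5121 px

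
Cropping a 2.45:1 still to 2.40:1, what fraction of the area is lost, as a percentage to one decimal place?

2.40:1 is narrower than 2.45:1, so the crop keeps the full height and trims the width.
Fraction kept = (2.400)/(2.450) ≈ 97.96%, so 2.04% is lost.

2.0%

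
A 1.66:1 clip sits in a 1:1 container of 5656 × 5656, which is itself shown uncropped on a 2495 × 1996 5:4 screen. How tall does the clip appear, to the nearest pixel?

First fit — 1.66:1 into 5656×5656 spans the width: 5656.00 × 3407.23.
The 1:1 canvas is height-limited in 2495×1996, giving 1996.00 × 1996.00; scale factor 0.3529.
So the clip's height is 3407.23 × 0.3529 ≈ 1202.41.

1202 px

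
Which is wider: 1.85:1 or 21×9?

1.85 and 21×9 = 2.333; 2.333 > 1.85.

21×9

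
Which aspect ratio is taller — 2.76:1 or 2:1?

2:1

2.76 and 2; 2.76 > 2. The smaller width-to-height ratio is the taller frame.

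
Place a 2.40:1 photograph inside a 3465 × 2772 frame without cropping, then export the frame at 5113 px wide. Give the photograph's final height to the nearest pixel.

2130 px

Fitted into 3465×2772, the photograph spans the width; its height is 3465 / 2.400 ≈ 1443.75 px.
Resizing to 5113 px wide multiplies everything by 1.4756: 1443.75 → 2130.42 px.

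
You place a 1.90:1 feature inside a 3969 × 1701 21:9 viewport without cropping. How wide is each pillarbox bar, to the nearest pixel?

1.90:1 (1.900) < 21:9 (2.333), so the feature fills the height.
The feature is 1701 × 1.900 ≈ 3231.90 px wide.
Black = 3969 − 3231.90 = 737.10 px, or 368.55 per bar.

369 px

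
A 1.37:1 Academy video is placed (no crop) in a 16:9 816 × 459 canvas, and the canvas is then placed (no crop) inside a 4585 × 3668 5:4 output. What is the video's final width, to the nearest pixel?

3533 px

First fit — 1.37:1 Academy into 816×459 spans the height: 628.83 × 459.00.
Second fit — the 16:9 canvas into 4585×3668 spans the width: 4585.00 × 2579.06 (×5.6189 from 816×459).
Applying the same ×5.6189: 628.83 → 3533.32.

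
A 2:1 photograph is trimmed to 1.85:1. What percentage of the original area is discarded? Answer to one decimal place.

7.5%

1.85:1 is narrower than 2:1, so the crop keeps the full height and trims the width.
Area ratio = (1.850)/(2.000) = 92.50%; the remaining 7.50% is cropped out.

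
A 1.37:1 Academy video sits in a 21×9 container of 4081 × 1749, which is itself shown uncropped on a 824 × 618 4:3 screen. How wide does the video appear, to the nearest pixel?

484 px

Inside the 4081×1749 canvas the video is height-limited at 2396.13 × 1749.00.
The 21×9 canvas is width-limited in 824×618, giving 824.00 × 353.14; scale factor 0.2019.
Applying the same ×0.2019: 2396.13 → 483.81.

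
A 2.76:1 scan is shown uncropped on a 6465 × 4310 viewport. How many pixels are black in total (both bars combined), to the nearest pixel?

2.76:1 is wider than 3×2, so it spans the full width.
The scan is 6465 / 2.760 ≈ 2342.3913 px tall.
Leftover height: 4310 − 2342.3913 = 1967.6087 px.
Across the 6465-px span: 1967.6087 × 6465 ≈ 12720590 px.

12720590 pixels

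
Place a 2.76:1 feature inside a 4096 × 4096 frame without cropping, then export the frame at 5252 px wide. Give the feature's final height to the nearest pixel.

At 4096×4096 the feature is width-limited, so height = 4096 / 2.760 ≈ 1484.06 px.
The frame scales by 5252/4096 = 1.2822; 1484.06 × 1.2822 ≈ 1902.90 px.

1903 px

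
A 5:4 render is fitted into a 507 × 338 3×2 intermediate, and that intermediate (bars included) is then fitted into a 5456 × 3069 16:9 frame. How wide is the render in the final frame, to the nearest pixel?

5:4 in 507×338: fills the height, so the render is 422.50 × 338.00.
Second fit — the 3×2 canvas into 5456×3069 spans the height: 4603.50 × 3069.00 (×9.0799 from 507×338).
The render scales with it: width 422.50 × 9.0799 ≈ 3836.25.

3836 px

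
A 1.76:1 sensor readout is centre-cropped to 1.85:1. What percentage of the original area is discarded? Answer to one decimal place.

The width stays; only height is cut (since 1.85:1 is wider than 1.76:1).
Area ratio = (1.760)/(1.850) = 95.14%; the remaining 4.86% is cropped out.

4.9%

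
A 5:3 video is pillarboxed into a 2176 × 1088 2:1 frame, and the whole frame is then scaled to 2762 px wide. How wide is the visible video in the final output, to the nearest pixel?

2302 px

In the 2176×1088 frame the video fills the height: width = 1088 × 5/3 ≈ 1813.33 px.
The frame scales by 2762/2176 = 1.2693; 1813.33 × 1.2693 ≈ 2301.67 px.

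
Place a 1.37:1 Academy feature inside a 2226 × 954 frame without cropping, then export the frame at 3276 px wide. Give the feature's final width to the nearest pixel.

In the 2226×954 frame the feature fills the height: width = 954 × 1.370 ≈ 1306.98 px.
The frame scales by 3276/2226 = 1.4717; 1306.98 × 1.4717 ≈ 1923.48 px.

1923 px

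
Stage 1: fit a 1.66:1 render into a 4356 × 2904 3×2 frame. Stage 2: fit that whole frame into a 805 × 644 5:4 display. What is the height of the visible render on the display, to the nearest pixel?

First fit — 1.66:1 into 4356×2904 spans the width: 4356.00 × 2624.10.
3×2 in 805×644: fills the width, so the intermediate becomes 805.00 × 536.67 — a scale of ×0.1848.
Applying the same ×0.1848: 2624.10 → 484.94.

485 px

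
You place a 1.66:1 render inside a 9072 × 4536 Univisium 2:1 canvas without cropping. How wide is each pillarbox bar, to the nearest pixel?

1.66:1 is narrower than Univisium 2:1, so it spans the full height.
That makes the image 7529.76 px wide (4536 × 1.660).
Black = 9072 − 7529.76 = 1542.24 px, or 771.12 per bar.

771 px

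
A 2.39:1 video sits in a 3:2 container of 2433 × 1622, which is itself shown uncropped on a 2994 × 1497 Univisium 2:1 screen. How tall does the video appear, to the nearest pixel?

First fit — 2.39:1 into 2433×1622 spans the width: 2433.00 × 1017.99.
3:2 in 2994×1497: fills the height, so the intermediate becomes 2245.50 × 1497.00 — a scale of ×0.9229.
The video scales with it: height 1017.99 × 0.9229 ≈ 939.54.

940 px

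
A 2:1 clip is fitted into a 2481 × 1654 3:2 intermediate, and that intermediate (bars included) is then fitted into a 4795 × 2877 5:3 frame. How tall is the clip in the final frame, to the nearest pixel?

First fit — 2:1 into 2481×1654 spans the width: 2481.00 × 1240.50.
The 3:2 canvas is height-limited in 4795×2877, giving 4315.50 × 2877.00; scale factor 1.7394.
So the clip's height is 1240.50 × 1.7394 ≈ 2157.75.

2158 px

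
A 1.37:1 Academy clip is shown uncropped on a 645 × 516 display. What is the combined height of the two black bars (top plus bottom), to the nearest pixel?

45 px

Since 1.370 > 1.250, the clip is width-limited.
Content height = 645 / 1.370 ≈ 470.80 px.
Black = 516 − 470.80 = 45.20 px.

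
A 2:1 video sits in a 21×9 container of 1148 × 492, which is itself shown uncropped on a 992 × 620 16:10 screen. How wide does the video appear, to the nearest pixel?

Inside the 1148×492 canvas the video is height-limited at 984.00 × 492.00.
Second fit — the 21×9 canvas into 992×620 spans the width: 992.00 × 425.14 (×0.8641 from 1148×492).
So the video's width is 984.00 × 0.8641 ≈ 850.29.

850 px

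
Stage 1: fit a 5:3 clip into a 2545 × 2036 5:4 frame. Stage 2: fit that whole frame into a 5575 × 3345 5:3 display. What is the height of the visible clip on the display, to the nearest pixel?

5:3 in 2545×2036: fills the width, so the clip is 2545.00 × 1527.00.
Second fit — the 5:4 canvas into 5575×3345 spans the height: 4181.25 × 3345.00 (×1.6429 from 2545×2036).
So the clip's height is 1527.00 × 1.6429 ≈ 2508.75.

2509 px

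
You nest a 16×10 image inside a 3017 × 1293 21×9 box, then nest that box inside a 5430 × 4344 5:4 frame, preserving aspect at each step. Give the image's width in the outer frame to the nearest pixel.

3723 px

16×10 in 3017×1293: fills the height, so the image is 2068.80 × 1293.00.
21×9 in 5430×4344: fills the width, so the intermediate becomes 5430.00 × 2327.14 — a scale of ×1.7998.
The image scales with it: width 2068.80 × 1.7998 ≈ 3723.43.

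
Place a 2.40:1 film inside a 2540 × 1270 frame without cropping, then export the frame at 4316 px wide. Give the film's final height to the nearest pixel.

At 2540×1270 the film is width-limited, so height = 2540 / 2.400 ≈ 1058.33 px.
Scaling 2540 → 4316 is ×1.6992, so the height becomes 1058.33 × 1.6992 ≈ 1798.33 px.

1798 px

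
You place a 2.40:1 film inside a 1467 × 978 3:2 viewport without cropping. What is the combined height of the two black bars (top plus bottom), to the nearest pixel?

367 px

2.40:1 (2.400) > 3:2 (1.500), so the film fills the width.
Content height = 1467 / 2.400 ≈ 611.25 px.
978 − 611.25 = 366.75 px of bars.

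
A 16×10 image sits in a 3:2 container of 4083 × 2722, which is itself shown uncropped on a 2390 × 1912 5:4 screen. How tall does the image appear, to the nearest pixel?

First fit — 16×10 into 4083×2722 spans the width: 4083.00 × 2551.88.
3:2 in 2390×1912: fills the width, so the intermediate becomes 2390.00 × 1593.33 — a scale of ×0.5854.
So the image's height is 2551.88 × 0.5854 ≈ 1493.75.

1494 px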